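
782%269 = 244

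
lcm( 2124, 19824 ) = 59472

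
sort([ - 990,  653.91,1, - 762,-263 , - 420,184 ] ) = [ - 990, - 762, - 420, - 263,1,184,653.91 ]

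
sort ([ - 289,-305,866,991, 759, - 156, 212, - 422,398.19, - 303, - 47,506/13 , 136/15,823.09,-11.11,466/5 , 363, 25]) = [-422, -305, - 303 , -289,-156 ,  -  47,-11.11, 136/15,25 , 506/13,466/5 , 212 , 363,398.19,  759, 823.09,866,991]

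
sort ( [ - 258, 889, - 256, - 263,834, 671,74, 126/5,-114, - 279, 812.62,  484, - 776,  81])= [- 776, - 279, - 263, - 258 ,-256,- 114 , 126/5, 74, 81, 484,671,812.62, 834,889] 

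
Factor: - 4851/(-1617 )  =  3 = 3^1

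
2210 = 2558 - 348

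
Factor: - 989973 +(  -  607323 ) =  - 1597296   =  - 2^4*3^1 *107^1*311^1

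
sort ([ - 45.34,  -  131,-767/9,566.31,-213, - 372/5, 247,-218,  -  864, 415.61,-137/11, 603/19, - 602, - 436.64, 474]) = [ - 864, - 602, - 436.64,-218,  -  213,- 131,-767/9,  -  372/5, - 45.34, - 137/11, 603/19,247, 415.61, 474, 566.31 ]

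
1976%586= 218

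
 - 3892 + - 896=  - 4788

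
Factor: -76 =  - 2^2 * 19^1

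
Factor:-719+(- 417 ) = -1136 = - 2^4 * 71^1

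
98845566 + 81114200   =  179959766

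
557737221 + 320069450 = 877806671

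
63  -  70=  -  7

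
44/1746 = 22/873 = 0.03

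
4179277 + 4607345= 8786622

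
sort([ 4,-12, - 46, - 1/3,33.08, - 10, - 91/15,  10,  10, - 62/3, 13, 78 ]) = [ - 46, - 62/3,  -  12,  -  10,  -  91/15, - 1/3,4, 10 , 10,  13,33.08, 78 ]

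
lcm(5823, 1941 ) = 5823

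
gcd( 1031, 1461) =1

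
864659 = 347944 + 516715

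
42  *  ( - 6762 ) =-284004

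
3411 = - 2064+5475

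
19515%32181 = 19515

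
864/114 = 7 + 11/19 = 7.58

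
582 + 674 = 1256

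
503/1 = 503  =  503.00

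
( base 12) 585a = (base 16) 2686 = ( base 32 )9k6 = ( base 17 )2022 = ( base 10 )9862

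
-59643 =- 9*6627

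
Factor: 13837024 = 2^5 * 383^1 *1129^1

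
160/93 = 160/93 = 1.72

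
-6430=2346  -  8776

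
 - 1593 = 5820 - 7413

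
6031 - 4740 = 1291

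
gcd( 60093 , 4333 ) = 1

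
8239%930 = 799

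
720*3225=2322000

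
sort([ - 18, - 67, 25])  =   [ - 67, - 18, 25]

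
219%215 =4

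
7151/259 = 7151/259 =27.61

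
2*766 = 1532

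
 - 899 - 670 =  -  1569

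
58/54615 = 58/54615=0.00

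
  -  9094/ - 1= 9094/1= 9094.00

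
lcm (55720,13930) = 55720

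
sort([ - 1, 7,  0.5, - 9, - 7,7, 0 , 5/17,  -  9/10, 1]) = [ - 9,-7,-1, - 9/10,0, 5/17, 0.5,  1, 7, 7]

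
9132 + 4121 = 13253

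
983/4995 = 983/4995 = 0.20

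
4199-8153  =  - 3954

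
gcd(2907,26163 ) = 2907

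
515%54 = 29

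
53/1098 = 53/1098=0.05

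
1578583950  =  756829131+821754819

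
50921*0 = 0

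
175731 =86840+88891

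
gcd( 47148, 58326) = 6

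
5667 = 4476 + 1191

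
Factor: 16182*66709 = 2^1 *3^2 * 19^1  *29^1 * 31^1*3511^1 = 1079485038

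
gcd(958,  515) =1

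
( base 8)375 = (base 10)253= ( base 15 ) 11D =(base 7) 511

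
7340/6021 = 1 + 1319/6021=1.22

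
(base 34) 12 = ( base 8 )44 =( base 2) 100100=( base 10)36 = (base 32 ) 14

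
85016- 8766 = 76250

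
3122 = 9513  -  6391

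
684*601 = 411084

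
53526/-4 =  - 13382 + 1/2 =- 13381.50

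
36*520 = 18720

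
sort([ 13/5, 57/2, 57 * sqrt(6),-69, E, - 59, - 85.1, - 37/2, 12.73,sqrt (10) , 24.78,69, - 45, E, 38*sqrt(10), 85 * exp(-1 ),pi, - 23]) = [ - 85.1, - 69, - 59, - 45,  -  23, - 37/2, 13/5, E , E, pi,sqrt( 10), 12.73, 24.78,  57/2,85 * exp(  -  1),69, 38 * sqrt( 10),57*sqrt (6 )]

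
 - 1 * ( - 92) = 92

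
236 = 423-187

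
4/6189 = 4/6189 = 0.00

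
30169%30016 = 153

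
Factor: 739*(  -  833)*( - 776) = 2^3*7^2 * 17^1*97^1*739^1 = 477695512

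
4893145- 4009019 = 884126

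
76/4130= 38/2065 = 0.02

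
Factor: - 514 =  - 2^1 * 257^1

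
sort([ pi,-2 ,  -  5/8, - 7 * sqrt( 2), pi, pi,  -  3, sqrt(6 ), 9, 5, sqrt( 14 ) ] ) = [ - 7*sqrt(2),-3, - 2, - 5/8,sqrt(6), pi,pi , pi, sqrt( 14 ),  5, 9]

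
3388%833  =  56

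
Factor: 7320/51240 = 1/7 =7^ ( - 1 )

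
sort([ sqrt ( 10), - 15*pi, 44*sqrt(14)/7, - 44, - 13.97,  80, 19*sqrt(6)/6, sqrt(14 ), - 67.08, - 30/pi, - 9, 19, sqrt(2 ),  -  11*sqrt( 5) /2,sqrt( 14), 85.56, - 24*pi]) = [ - 24 * pi, - 67.08, - 15*pi , - 44, - 13.97, - 11 * sqrt ( 5)/2, - 30/pi, - 9,sqrt( 2 ),  sqrt(10 ), sqrt ( 14), sqrt( 14), 19*sqrt(6 ) /6, 19, 44*sqrt ( 14 ) /7,  80 , 85.56 ]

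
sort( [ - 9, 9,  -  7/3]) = [ - 9, - 7/3, 9]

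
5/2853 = 5/2853 = 0.00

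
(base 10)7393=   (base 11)5611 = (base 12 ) 4341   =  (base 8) 16341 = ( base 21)GG1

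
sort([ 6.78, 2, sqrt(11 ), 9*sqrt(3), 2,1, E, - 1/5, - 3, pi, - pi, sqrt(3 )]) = [  -  pi,-3,-1/5,1 , sqrt(3), 2,2,E,pi,sqrt( 11), 6.78,  9*sqrt( 3) ] 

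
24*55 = 1320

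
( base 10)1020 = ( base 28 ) 18C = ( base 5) 13040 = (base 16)3FC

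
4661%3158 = 1503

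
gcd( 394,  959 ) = 1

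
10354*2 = 20708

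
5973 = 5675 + 298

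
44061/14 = 3147 + 3/14 = 3147.21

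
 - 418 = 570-988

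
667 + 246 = 913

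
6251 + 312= 6563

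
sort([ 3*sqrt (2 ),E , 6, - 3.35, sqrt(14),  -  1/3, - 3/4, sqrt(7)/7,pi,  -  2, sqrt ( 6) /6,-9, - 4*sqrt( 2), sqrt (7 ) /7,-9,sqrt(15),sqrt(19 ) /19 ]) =[  -  9, - 9, - 4*sqrt( 2), - 3.35, - 2, - 3/4, - 1/3,sqrt( 19)/19,sqrt( 7 ) /7, sqrt( 7)/7,sqrt (6)/6,E,pi,sqrt( 14), sqrt( 15 ), 3*sqrt( 2),  6 ]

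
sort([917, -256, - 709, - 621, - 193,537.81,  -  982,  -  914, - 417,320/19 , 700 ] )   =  [ - 982, - 914, - 709,  -  621, - 417,- 256,-193,320/19, 537.81,700,917]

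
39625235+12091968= 51717203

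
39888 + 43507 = 83395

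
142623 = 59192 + 83431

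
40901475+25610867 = 66512342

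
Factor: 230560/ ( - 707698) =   -  115280/353849= - 2^4*5^1*11^1*107^( - 1) * 131^1*3307^( - 1) 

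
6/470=3/235=0.01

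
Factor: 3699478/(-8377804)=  - 2^( - 1) * 17^(-1 )*31^1*59669^1*123203^( - 1) = - 1849739/4188902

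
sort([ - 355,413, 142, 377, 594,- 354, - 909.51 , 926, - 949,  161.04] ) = [  -  949, - 909.51, - 355,  -  354,  142,161.04,377,  413, 594, 926 ] 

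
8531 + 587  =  9118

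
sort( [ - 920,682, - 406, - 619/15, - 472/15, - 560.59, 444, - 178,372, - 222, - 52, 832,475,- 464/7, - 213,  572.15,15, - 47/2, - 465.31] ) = [ - 920, - 560.59, - 465.31, - 406 , - 222, - 213 , -178 ,  -  464/7,-52 , - 619/15, - 472/15, -47/2, 15,372, 444, 475 , 572.15,682,  832]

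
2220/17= 130 + 10/17  =  130.59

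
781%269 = 243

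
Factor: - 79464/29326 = - 84/31= - 2^2*3^1*7^1*31^( - 1 ) 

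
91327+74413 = 165740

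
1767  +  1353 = 3120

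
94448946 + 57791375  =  152240321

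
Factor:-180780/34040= - 2^( - 1 )*3^1*37^ ( - 1)*131^1= - 393/74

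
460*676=310960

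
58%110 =58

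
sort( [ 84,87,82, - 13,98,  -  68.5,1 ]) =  [ - 68.5, - 13, 1, 82,84,87,98 ] 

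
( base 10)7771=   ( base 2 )1111001011011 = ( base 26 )BCN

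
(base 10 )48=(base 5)143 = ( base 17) 2E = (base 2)110000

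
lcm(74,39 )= 2886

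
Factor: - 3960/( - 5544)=5^1*7^( - 1)= 5/7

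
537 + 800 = 1337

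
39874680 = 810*49228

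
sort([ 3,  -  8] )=[  -  8, 3 ]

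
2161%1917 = 244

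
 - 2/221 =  - 2/221 = -0.01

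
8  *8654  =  69232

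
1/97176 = 1/97176 = 0.00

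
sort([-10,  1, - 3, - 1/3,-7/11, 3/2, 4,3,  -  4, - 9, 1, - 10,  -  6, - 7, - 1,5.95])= [ - 10, - 10, - 9, - 7, - 6 , - 4, - 3, - 1,-7/11, - 1/3, 1, 1,3/2, 3, 4, 5.95]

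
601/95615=601/95615=0.01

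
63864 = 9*7096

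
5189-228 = 4961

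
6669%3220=229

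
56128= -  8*(  -  7016 ) 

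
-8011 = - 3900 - 4111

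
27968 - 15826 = 12142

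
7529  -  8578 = - 1049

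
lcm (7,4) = 28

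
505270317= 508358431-3088114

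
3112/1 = 3112 = 3112.00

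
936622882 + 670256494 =1606879376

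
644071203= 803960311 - 159889108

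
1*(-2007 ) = - 2007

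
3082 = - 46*(-67) 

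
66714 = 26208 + 40506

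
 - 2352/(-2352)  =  1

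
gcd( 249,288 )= 3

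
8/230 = 4/115 = 0.03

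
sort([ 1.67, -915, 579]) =[-915,1.67, 579 ]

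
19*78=1482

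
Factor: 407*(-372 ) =-151404 = - 2^2 * 3^1 * 11^1*31^1*37^1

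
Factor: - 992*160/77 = -158720/77 = - 2^10*5^1*7^( -1 )*11^( - 1)*31^1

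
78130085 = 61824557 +16305528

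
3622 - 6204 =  - 2582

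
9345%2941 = 522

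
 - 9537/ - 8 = 1192+ 1/8 = 1192.12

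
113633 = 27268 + 86365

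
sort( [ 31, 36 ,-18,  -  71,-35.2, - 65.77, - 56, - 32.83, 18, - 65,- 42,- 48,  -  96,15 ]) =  [ - 96, - 71, - 65.77 ,  -  65,-56, - 48, - 42,- 35.2,-32.83, - 18, 15,18, 31, 36 ] 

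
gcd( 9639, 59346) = 189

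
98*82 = 8036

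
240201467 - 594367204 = -354165737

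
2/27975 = 2/27975  =  0.00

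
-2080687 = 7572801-9653488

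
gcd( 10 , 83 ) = 1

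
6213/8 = 776+5/8 = 776.62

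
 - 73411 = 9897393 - 9970804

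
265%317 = 265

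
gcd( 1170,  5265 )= 585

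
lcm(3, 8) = 24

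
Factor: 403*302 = 121706 = 2^1*13^1*31^1* 151^1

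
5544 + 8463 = 14007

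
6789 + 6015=12804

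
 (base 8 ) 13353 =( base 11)4454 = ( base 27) 818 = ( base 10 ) 5867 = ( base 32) 5nb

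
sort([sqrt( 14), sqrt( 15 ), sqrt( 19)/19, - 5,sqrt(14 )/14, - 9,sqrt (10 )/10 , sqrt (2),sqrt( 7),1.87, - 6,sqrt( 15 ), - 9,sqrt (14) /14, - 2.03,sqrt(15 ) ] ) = [  -  9, - 9 , - 6, - 5, - 2.03, sqrt(19) /19,  sqrt( 14)/14, sqrt ( 14 ) /14, sqrt(10 ) /10,sqrt(2 ),1.87,sqrt( 7 ), sqrt( 14) , sqrt (15), sqrt( 15),sqrt( 15)]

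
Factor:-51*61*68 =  - 2^2*3^1 * 17^2*61^1 = -211548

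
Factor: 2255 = 5^1  *  11^1 * 41^1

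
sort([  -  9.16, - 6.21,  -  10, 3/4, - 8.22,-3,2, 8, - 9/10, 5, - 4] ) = [ -10, - 9.16, - 8.22 , - 6.21, - 4, - 3,-9/10,3/4,2, 5,8 ]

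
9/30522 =3/10174  =  0.00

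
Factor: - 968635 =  - 5^1*193727^1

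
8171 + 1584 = 9755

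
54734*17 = 930478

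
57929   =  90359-32430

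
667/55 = 667/55 = 12.13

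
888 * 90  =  79920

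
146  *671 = 97966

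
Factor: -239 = - 239^1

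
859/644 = 859/644 = 1.33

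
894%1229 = 894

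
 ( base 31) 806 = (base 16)1E0E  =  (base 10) 7694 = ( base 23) ECC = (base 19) 125i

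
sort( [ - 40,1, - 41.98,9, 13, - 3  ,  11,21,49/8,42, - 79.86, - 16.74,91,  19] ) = [ - 79.86,-41.98,  -  40, - 16.74, - 3,1,49/8, 9,11,13,  19,21,42,91] 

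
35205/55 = 7041/11 = 640.09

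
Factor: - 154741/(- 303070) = 2^( - 1 )*5^( - 1 ) * 271^1*571^1*30307^(- 1) 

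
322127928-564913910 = -242785982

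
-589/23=-26 +9/23 = - 25.61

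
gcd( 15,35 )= 5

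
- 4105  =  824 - 4929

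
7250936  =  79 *91784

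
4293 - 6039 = -1746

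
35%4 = 3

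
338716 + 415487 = 754203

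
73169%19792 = 13793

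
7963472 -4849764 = 3113708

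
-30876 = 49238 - 80114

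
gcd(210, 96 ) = 6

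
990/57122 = 495/28561 = 0.02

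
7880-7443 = 437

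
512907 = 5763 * 89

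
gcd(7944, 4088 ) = 8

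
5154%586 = 466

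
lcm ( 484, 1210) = 2420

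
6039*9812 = 59254668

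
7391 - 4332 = 3059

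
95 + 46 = 141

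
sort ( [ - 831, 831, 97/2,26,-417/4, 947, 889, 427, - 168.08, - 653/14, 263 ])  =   [ - 831,  -  168.08, - 417/4, - 653/14, 26,97/2,263, 427,831,  889, 947]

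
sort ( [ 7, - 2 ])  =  [ - 2, 7]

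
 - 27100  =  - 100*271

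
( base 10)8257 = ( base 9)12284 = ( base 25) D57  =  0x2041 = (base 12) 4941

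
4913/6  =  4913/6= 818.83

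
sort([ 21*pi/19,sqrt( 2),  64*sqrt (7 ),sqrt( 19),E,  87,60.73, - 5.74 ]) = [ -5.74,sqrt(2), E,21*pi/19  ,  sqrt(19),60.73, 87, 64*sqrt(7 )]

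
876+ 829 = 1705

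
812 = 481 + 331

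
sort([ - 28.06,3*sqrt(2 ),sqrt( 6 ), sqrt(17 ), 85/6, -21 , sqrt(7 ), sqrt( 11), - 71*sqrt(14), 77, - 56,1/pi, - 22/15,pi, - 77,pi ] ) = [ - 71*sqrt(14), - 77,-56,  -  28.06, - 21, - 22/15, 1/pi, sqrt(6),sqrt(7),pi, pi,sqrt (11 ),sqrt(17),3*sqrt(2 ),85/6,77]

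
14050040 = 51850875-37800835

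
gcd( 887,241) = 1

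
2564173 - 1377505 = 1186668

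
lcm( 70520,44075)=352600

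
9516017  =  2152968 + 7363049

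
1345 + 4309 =5654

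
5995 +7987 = 13982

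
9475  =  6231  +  3244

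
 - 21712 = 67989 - 89701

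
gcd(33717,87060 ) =3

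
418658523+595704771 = 1014363294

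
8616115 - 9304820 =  - 688705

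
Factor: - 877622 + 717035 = -3^2*7^1*2549^1  =  - 160587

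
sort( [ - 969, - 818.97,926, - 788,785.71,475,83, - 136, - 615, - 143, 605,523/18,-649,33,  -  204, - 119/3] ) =[  -  969, - 818.97, - 788,-649, - 615, - 204, - 143, - 136, - 119/3,523/18,33,83,475, 605,785.71,926]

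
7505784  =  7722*972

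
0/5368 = 0 = 0.00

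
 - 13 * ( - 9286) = 120718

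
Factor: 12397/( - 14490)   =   - 2^(- 1)*3^(-2)*5^(  -  1) * 7^1*11^1=- 77/90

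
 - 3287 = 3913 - 7200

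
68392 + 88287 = 156679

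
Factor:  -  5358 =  - 2^1*3^1*19^1* 47^1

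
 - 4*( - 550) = 2200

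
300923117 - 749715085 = -448791968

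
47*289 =13583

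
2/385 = 2/385 = 0.01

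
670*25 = 16750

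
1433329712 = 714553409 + 718776303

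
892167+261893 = 1154060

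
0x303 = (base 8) 1403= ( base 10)771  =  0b1100000011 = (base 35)m1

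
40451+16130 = 56581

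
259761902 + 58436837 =318198739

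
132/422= 66/211  =  0.31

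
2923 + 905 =3828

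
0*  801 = 0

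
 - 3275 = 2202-5477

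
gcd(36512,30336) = 32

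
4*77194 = 308776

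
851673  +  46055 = 897728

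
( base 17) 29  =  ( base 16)2b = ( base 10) 43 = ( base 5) 133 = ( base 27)1g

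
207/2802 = 69/934 = 0.07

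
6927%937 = 368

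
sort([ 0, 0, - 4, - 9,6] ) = [ - 9,-4 , 0,  0, 6]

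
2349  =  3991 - 1642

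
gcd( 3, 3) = 3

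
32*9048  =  289536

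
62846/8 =7855+3/4 = 7855.75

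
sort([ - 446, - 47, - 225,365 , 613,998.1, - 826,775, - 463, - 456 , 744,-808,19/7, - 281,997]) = [ - 826, - 808,  -  463, - 456, - 446, - 281  ,-225, - 47,19/7,365,613,744,775,997,998.1]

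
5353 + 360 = 5713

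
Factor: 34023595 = 5^1*773^1*8803^1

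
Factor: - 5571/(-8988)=1857/2996 = 2^ (-2 )*3^1*7^( - 1)*107^(-1)*619^1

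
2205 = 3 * 735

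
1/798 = 1/798=0.00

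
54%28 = 26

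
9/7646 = 9/7646=0.00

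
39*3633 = 141687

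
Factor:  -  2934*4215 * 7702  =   - 2^2*3^3*5^1*163^1*281^1*3851^1 = - 95249170620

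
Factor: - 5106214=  - 2^1*59^1*109^1*397^1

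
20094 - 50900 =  - 30806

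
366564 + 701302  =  1067866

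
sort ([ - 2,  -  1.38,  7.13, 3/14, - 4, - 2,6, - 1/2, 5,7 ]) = [- 4, - 2,- 2, - 1.38, - 1/2,3/14, 5, 6,  7, 7.13 ] 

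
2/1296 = 1/648   =  0.00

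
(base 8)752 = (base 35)E0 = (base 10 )490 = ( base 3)200011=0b111101010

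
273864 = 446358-172494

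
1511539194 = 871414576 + 640124618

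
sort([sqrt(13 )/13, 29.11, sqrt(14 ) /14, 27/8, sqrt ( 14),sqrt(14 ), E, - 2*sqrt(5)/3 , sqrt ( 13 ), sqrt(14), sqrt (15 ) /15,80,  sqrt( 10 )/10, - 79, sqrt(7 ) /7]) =[-79, - 2*sqrt( 5 )/3 , sqrt( 15) /15,sqrt(14 )/14,sqrt ( 13 ) /13, sqrt( 10)/10,  sqrt( 7)/7, E, 27/8, sqrt( 13),sqrt( 14 ) , sqrt(14 ), sqrt(14 ),29.11, 80]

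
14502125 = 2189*6625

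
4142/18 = 2071/9 = 230.11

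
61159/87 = 702 + 85/87  =  702.98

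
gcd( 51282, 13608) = 126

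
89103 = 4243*21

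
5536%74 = 60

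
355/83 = 355/83 = 4.28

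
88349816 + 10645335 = 98995151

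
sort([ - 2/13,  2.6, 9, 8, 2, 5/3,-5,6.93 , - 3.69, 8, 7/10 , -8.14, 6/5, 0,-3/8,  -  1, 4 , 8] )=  [-8.14, - 5, - 3.69, - 1, - 3/8, - 2/13 , 0,7/10, 6/5,5/3,2, 2.6, 4, 6.93 , 8, 8,  8, 9 ] 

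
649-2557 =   -  1908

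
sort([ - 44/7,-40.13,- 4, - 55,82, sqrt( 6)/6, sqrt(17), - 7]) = [ - 55, - 40.13 ,-7,  -  44/7,  -  4,sqrt (6)/6, sqrt( 17) , 82 ] 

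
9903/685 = 14 +313/685 = 14.46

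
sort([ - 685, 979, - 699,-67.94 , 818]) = [ - 699,-685, - 67.94, 818,979]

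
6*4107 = 24642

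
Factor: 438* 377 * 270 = 2^2* 3^4 * 5^1*13^1*29^1 * 73^1 = 44584020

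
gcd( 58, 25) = 1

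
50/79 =50/79=0.63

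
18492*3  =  55476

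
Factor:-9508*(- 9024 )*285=2^8  *  3^2*5^1* 19^1 * 47^1 * 2377^1=24453054720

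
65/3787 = 65/3787 = 0.02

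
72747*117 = 8511399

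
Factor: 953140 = 2^2 * 5^1 * 47657^1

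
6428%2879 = 670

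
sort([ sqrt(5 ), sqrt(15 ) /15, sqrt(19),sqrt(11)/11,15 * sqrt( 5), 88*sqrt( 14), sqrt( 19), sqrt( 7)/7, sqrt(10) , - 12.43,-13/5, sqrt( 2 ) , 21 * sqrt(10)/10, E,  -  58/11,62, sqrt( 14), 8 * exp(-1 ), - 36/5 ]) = [ - 12.43, - 36/5,-58/11,  -  13/5 , sqrt(15 ) /15, sqrt( 11) /11 , sqrt( 7)/7, sqrt( 2 ),sqrt( 5), E, 8 * exp( - 1 ), sqrt( 10),sqrt(14 ),sqrt(19),sqrt(19),  21 * sqrt( 10)/10 , 15*sqrt( 5), 62 , 88*sqrt( 14) ]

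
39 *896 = 34944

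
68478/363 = 188 + 78/121 = 188.64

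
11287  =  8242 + 3045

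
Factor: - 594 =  - 2^1*3^3*11^1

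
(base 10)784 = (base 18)27a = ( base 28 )100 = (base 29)R1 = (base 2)1100010000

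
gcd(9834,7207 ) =1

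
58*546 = 31668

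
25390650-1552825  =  23837825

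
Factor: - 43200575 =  - 5^2*  11^1 * 29^1*5417^1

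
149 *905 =134845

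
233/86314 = 233/86314  =  0.00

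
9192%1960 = 1352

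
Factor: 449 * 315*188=2^2*3^2*5^1*7^1*47^1*449^1 = 26589780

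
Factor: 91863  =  3^2*59^1*173^1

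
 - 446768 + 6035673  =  5588905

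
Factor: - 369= - 3^2*41^1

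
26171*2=52342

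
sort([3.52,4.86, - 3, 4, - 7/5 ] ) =[ - 3, - 7/5, 3.52,4, 4.86]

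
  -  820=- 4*205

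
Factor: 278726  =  2^1*7^1* 43^1*463^1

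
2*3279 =6558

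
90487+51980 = 142467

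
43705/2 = 43705/2  =  21852.50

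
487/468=487/468  =  1.04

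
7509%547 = 398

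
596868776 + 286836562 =883705338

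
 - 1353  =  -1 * 1353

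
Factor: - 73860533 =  - 127^1*563^1 * 1033^1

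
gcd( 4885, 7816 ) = 977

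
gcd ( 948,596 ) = 4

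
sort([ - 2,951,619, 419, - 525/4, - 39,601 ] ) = [ -525/4, - 39, -2,419 , 601, 619, 951]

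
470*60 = 28200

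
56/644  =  2/23 = 0.09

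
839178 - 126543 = 712635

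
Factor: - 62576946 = -2^1 * 3^2*743^1* 4679^1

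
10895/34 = 10895/34 = 320.44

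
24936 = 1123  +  23813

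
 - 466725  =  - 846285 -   -  379560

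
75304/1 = 75304 =75304.00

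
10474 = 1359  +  9115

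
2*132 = 264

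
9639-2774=6865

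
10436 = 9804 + 632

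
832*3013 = 2506816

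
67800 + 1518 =69318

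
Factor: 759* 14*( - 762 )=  - 2^2*3^2 * 7^1*11^1*23^1*127^1 = - 8097012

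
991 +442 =1433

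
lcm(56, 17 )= 952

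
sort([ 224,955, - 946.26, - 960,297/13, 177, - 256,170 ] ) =[ - 960, - 946.26, - 256,297/13 , 170 , 177, 224,955] 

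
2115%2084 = 31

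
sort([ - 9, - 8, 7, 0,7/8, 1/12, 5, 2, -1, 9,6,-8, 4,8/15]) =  [ - 9, - 8, - 8, - 1, 0, 1/12, 8/15,  7/8, 2,4 , 5,6 , 7, 9]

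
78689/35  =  78689/35 = 2248.26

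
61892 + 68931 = 130823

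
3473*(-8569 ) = - 29760137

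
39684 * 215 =8532060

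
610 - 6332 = -5722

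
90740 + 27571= 118311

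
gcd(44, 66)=22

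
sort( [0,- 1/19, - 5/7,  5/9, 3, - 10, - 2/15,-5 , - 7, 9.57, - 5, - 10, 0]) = [ - 10, - 10, - 7, - 5 ,-5, - 5/7, - 2/15, - 1/19, 0,0, 5/9,3 , 9.57]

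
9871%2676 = 1843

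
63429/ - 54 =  - 1175  +  7/18 = - 1174.61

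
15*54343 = 815145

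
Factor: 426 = 2^1 * 3^1*71^1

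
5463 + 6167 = 11630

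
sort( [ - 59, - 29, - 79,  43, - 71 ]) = [ - 79, - 71,- 59,  -  29,43]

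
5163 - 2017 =3146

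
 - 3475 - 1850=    - 5325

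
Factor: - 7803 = -3^3 *17^2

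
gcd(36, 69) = 3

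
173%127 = 46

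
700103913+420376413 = 1120480326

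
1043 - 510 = 533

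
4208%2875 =1333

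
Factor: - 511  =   - 7^1*73^1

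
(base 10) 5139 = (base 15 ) 17C9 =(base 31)5AO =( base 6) 35443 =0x1413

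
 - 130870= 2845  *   (  -  46 )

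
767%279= 209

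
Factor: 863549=17^1*79^1*643^1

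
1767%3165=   1767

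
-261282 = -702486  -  -441204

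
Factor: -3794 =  - 2^1*7^1*271^1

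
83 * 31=2573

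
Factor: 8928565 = 5^1*1785713^1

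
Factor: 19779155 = 5^1*11^1*359621^1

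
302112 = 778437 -476325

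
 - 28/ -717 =28/717 = 0.04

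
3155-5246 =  - 2091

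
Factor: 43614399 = 3^1*79^1*163^1*1129^1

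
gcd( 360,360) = 360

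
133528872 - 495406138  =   - 361877266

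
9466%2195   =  686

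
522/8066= 261/4033 = 0.06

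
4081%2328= 1753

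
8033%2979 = 2075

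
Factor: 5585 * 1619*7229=5^1*1117^1 * 1619^1*7229^1= 65365449335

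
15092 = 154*98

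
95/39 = 2+17/39 = 2.44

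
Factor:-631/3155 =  - 5^( - 1) = - 1/5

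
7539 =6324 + 1215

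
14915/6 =2485 + 5/6 =2485.83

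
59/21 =59/21=2.81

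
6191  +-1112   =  5079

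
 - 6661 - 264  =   - 6925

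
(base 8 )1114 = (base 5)4323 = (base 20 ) 198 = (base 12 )410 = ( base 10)588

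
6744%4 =0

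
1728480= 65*26592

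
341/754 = 341/754 = 0.45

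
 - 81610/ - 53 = 1539 + 43/53 = 1539.81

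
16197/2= 16197/2 = 8098.50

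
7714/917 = 1102/131 =8.41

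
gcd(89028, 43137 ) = 9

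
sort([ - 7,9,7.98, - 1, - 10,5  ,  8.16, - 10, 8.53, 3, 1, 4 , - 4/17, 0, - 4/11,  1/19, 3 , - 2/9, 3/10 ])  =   [ -10, - 10 , - 7,  -  1, - 4/11, - 4/17, - 2/9,0, 1/19,3/10,1, 3,3,4,5, 7.98,8.16,  8.53,9 ]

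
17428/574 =8714/287  =  30.36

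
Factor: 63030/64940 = 2^ ( - 1)*3^1*11^1*17^(- 1) =33/34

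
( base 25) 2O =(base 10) 74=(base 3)2202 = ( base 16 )4a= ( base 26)2m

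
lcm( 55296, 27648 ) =55296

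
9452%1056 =1004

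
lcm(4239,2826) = 8478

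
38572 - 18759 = 19813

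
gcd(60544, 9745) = 1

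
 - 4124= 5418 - 9542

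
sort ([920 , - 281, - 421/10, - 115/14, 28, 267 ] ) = [  -  281, - 421/10,-115/14,28, 267, 920]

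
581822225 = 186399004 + 395423221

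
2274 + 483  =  2757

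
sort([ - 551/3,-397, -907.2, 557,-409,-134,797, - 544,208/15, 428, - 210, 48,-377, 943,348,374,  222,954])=[ - 907.2,-544, - 409,  -  397, - 377, - 210, - 551/3 , - 134, 208/15, 48, 222,  348,374, 428, 557, 797  ,  943, 954]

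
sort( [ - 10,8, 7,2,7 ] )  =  [ - 10 , 2, 7, 7, 8 ]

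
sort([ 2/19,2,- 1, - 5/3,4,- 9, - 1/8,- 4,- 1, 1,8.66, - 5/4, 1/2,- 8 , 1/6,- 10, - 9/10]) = [-10,  -  9, - 8,-4,-5/3 ,-5/4 ,-1,- 1,  -  9/10,  -  1/8, 2/19, 1/6,1/2,1,2,  4,8.66] 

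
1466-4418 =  - 2952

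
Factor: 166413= 3^1*13^1* 17^1 *251^1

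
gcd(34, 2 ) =2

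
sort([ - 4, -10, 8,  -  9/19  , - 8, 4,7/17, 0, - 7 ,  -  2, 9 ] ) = [ -10, - 8,- 7,-4, - 2,-9/19,0,7/17,4,8,9] 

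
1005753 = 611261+394492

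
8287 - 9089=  - 802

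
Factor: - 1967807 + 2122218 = 154411 = 17^1*31^1 * 293^1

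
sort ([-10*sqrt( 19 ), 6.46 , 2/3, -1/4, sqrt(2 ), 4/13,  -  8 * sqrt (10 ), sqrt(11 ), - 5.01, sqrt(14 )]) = [-10*sqrt( 19),-8*sqrt(10),- 5.01,-1/4, 4/13,2/3, sqrt( 2),sqrt (11),sqrt (14 ), 6.46 ]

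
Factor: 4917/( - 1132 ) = -2^( - 2) *3^1 *11^1*149^1 * 283^( - 1 ) 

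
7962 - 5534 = 2428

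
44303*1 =44303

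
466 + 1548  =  2014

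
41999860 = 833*50420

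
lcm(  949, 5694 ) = 5694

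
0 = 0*9261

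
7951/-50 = -7951/50 = -  159.02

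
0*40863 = 0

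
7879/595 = 13  +  144/595 = 13.24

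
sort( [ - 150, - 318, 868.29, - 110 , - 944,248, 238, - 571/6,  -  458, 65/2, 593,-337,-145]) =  [ - 944, - 458, - 337, - 318, - 150 ,-145, - 110, -571/6, 65/2,  238  ,  248, 593,868.29 ] 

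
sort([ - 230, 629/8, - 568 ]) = [ - 568, - 230,  629/8 ] 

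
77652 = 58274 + 19378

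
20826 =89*234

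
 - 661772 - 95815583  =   - 96477355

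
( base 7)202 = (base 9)121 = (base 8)144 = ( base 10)100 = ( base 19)55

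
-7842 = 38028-45870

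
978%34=26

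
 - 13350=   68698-82048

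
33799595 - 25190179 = 8609416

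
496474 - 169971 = 326503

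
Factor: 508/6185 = 2^2*5^ ( - 1) * 127^1*1237^(-1)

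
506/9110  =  253/4555 = 0.06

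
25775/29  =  25775/29 = 888.79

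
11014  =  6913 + 4101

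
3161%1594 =1567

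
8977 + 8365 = 17342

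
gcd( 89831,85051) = 1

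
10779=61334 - 50555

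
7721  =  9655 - 1934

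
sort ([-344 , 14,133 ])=[ - 344, 14, 133]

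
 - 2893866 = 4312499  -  7206365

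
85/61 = 1 + 24/61 = 1.39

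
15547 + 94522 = 110069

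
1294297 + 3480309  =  4774606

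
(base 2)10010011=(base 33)4F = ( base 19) 7E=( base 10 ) 147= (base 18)83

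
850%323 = 204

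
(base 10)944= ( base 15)42E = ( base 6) 4212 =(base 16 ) 3B0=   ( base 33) SK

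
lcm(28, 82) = 1148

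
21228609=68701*309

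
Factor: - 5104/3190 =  - 8/5  =  - 2^3*5^( - 1)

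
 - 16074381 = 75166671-91241052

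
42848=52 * 824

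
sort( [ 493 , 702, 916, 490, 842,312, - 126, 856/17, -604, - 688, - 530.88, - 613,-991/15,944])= [ - 688, - 613, - 604,- 530.88, -126, - 991/15, 856/17, 312,490,493,702, 842, 916,944]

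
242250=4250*57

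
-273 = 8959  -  9232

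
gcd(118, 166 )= 2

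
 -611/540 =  - 611/540=- 1.13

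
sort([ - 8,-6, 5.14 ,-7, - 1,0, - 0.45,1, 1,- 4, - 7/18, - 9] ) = [-9  , - 8 ,  -  7 , - 6, - 4,-1, - 0.45, -7/18,0, 1, 1, 5.14 ]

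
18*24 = 432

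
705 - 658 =47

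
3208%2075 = 1133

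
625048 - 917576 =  - 292528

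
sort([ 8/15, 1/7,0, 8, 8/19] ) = [0 , 1/7,8/19,8/15,  8]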